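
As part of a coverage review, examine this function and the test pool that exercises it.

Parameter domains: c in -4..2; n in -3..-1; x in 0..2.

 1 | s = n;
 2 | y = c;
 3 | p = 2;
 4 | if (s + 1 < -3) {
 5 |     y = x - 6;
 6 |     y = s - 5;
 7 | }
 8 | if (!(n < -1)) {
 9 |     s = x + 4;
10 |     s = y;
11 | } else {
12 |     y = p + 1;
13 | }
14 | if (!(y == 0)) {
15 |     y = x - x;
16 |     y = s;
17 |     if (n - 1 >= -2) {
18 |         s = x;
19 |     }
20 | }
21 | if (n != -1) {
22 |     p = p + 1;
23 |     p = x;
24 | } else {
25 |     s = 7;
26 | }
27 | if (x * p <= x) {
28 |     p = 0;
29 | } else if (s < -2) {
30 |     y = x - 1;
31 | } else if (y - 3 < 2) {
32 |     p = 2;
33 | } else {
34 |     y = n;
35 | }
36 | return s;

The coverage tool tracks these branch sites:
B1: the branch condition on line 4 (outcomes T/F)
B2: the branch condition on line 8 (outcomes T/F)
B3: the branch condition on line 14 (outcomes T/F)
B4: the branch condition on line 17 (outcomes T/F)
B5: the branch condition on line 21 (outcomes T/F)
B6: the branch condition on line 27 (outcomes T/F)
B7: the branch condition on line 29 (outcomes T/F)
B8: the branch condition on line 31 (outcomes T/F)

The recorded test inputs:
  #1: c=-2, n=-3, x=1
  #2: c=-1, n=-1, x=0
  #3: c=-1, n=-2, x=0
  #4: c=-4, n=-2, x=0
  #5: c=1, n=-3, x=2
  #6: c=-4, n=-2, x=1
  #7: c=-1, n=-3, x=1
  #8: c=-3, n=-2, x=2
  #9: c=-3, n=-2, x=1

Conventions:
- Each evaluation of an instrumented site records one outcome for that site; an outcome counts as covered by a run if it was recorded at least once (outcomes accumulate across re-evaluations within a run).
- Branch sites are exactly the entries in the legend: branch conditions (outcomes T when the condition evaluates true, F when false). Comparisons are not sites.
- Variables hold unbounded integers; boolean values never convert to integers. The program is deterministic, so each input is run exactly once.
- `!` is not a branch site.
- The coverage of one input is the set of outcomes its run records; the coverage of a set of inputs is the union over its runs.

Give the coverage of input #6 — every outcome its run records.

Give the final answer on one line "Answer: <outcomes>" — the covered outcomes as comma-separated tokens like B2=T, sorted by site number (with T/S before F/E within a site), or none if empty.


Event log for input #6 (c=-4, n=-2, x=1):
  B1->F, B2->F, B3->T, B4->F, B5->T, B6->T
as a set, this run covers: B1=F, B2=F, B3=T, B4=F, B5=T, B6=T
Answer: B1=F, B2=F, B3=T, B4=F, B5=T, B6=T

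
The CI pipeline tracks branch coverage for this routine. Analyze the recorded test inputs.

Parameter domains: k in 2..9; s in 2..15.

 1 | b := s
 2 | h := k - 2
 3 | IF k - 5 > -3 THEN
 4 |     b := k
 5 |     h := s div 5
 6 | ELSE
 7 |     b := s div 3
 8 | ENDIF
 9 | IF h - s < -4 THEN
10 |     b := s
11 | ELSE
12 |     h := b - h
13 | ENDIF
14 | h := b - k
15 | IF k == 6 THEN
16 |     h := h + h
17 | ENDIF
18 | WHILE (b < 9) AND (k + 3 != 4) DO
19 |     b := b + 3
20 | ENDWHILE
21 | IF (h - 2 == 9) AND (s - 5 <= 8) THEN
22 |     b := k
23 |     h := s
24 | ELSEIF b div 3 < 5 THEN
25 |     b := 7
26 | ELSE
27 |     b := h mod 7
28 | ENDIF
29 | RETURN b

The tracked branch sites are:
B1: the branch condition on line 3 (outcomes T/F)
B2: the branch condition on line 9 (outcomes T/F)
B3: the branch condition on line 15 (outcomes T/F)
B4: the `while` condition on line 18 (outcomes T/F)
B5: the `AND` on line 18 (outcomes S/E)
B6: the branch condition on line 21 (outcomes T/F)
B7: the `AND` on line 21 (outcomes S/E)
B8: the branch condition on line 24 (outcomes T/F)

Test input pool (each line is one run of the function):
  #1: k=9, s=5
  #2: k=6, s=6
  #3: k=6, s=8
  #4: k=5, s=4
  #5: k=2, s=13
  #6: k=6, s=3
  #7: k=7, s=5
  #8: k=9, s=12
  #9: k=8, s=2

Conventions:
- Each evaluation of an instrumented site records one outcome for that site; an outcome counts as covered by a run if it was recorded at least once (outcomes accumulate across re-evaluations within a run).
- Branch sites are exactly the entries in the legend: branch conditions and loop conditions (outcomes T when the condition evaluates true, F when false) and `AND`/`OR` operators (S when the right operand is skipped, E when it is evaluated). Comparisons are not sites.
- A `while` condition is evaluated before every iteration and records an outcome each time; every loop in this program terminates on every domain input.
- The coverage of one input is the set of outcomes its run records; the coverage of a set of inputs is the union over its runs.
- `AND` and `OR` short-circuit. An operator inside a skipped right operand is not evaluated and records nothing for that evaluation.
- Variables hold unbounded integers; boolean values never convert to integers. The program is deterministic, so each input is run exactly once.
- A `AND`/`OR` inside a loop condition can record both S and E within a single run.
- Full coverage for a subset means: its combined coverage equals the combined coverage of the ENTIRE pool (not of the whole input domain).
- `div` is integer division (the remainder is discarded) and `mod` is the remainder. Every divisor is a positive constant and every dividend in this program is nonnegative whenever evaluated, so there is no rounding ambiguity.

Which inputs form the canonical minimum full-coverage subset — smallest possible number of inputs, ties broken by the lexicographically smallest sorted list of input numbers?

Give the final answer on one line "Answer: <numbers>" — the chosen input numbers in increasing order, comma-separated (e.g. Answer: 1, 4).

input #1, k=9, s=5: events B1->T, B2->F, B3->F, B5->S, B4->F, B7->S, B6->F, B8->T; outcomes B1=T, B2=F, B3=F, B4=F, B5=S, B6=F, B7=S, B8=T
input #2, k=6, s=6: events B1->T, B2->T, B3->T, B5->E, B4->T, B5->S, B4->F, B7->S, B6->F, B8->T; outcomes B1=T, B2=T, B3=T, B4=T, B4=F, B5=S, B5=E, B6=F, B7=S, B8=T
input #3, k=6, s=8: events B1->T, B2->T, B3->T, B5->E, B4->T, B5->S, B4->F, B7->S, B6->F, B8->T; outcomes B1=T, B2=T, B3=T, B4=T, B4=F, B5=S, B5=E, B6=F, B7=S, B8=T
input #4, k=5, s=4: events B1->T, B2->F, B3->F, B5->E, B4->T, B5->E, B4->T, B5->S, B4->F, B7->S, B6->F, B8->T; outcomes B1=T, B2=F, B3=F, B4=T, B4=F, B5=S, B5=E, B6=F, B7=S, B8=T
input #5, k=2, s=13: events B1->F, B2->T, B3->F, B5->S, B4->F, B7->E, B6->T; outcomes B1=F, B2=T, B3=F, B4=F, B5=S, B6=T, B7=E
input #6, k=6, s=3: events B1->T, B2->F, B3->T, B5->E, B4->T, B5->S, B4->F, B7->S, B6->F, B8->T; outcomes B1=T, B2=F, B3=T, B4=T, B4=F, B5=S, B5=E, B6=F, B7=S, B8=T
input #7, k=7, s=5: events B1->T, B2->F, B3->F, B5->E, B4->T, B5->S, B4->F, B7->S, B6->F, B8->T; outcomes B1=T, B2=F, B3=F, B4=T, B4=F, B5=S, B5=E, B6=F, B7=S, B8=T
input #8, k=9, s=12: events B1->T, B2->T, B3->F, B5->S, B4->F, B7->S, B6->F, B8->T; outcomes B1=T, B2=T, B3=F, B4=F, B5=S, B6=F, B7=S, B8=T
input #9, k=8, s=2: events B1->T, B2->F, B3->F, B5->E, B4->T, B5->S, B4->F, B7->S, B6->F, B8->T; outcomes B1=T, B2=F, B3=F, B4=T, B4=F, B5=S, B5=E, B6=F, B7=S, B8=T
pool-wide coverage (15 outcomes): B1=T, B1=F, B2=T, B2=F, B3=T, B3=F, B4=T, B4=F, B5=S, B5=E, B6=T, B6=F, B7=S, B7=E, B8=T
size 1 is not enough: best union over all size-1 subsets is 10/15
inputs {5, 6} (size 2) cover everything; no size-2 subset with a lexicographically smaller index list covers all 15

Answer: 5, 6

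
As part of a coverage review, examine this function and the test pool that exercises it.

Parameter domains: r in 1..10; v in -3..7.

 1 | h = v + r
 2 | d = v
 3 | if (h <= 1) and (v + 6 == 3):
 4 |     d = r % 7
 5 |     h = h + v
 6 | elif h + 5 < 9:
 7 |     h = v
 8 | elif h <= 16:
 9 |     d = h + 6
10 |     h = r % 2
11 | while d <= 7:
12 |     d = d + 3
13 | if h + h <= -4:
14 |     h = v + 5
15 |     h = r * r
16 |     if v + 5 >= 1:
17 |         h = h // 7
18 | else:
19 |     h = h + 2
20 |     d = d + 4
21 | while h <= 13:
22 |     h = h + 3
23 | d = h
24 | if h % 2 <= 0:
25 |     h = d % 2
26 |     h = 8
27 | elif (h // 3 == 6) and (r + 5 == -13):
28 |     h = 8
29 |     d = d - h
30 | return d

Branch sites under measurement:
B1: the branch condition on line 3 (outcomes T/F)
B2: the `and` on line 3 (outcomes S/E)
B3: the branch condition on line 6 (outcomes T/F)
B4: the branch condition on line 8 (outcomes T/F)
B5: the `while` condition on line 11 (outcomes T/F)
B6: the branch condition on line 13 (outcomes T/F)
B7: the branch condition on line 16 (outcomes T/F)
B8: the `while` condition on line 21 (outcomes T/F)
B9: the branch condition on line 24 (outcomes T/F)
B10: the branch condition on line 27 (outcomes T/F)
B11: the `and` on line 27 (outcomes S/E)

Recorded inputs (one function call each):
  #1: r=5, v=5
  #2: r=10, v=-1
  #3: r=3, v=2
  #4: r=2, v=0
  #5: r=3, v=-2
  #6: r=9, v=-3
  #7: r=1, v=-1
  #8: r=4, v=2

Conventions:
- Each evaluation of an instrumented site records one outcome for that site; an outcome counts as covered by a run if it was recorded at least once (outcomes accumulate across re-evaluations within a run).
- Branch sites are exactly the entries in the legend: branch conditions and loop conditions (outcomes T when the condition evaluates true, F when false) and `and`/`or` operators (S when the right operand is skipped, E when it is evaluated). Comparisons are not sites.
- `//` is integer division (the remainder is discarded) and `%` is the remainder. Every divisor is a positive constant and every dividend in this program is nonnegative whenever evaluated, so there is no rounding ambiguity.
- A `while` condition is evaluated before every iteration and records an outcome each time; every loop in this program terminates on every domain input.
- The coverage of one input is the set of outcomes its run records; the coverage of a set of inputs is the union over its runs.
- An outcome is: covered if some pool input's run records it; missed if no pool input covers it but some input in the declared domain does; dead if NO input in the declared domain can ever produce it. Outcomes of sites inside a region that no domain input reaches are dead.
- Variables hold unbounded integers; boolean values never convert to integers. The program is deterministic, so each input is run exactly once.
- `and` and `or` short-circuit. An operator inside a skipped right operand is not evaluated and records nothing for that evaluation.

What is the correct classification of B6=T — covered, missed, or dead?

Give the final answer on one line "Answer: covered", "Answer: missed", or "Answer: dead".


B6=T is recorded by pool input(s) 5 -> covered
Answer: covered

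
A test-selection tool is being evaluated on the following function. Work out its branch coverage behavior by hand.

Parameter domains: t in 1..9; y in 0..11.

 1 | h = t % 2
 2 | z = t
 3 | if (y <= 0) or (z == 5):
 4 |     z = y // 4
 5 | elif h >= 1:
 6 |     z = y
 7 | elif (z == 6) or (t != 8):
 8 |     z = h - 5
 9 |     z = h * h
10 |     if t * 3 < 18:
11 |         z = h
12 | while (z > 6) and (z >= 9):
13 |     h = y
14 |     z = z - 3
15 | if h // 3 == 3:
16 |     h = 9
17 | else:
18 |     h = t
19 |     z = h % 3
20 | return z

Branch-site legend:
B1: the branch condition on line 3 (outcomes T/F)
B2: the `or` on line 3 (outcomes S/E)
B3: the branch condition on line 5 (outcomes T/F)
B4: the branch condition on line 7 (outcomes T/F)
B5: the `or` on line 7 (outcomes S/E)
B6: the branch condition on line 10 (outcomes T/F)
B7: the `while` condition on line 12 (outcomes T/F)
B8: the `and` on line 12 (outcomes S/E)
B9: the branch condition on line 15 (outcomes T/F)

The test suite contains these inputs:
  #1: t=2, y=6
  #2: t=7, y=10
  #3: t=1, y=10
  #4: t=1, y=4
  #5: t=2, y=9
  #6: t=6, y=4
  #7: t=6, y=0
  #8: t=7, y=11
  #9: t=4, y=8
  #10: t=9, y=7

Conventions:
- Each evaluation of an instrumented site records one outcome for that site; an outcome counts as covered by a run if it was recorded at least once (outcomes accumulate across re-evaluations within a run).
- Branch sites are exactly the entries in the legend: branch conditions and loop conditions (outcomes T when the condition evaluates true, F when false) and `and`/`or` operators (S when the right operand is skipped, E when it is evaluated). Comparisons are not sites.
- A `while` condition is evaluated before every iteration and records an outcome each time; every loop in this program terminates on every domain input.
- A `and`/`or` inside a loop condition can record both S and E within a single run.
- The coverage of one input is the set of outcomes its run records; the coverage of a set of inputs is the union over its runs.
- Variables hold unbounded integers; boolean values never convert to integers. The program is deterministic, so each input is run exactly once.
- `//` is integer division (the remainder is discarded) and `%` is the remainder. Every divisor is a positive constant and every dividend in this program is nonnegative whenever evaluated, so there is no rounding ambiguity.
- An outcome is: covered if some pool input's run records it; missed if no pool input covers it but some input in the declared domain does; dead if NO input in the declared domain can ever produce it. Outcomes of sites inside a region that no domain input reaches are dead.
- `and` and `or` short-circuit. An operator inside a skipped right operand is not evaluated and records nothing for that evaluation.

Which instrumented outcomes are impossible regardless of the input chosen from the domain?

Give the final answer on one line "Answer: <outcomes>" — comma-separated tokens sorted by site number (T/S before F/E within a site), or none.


exhaustive pass over the 108-input domain:
  reachable outcomes have witnesses, e.g. B1=T (e.g. t=1, y=0), B1=F (e.g. t=1, y=1), B2=S (e.g. t=1, y=0), B2=E (e.g. t=1, y=1)
Answer: none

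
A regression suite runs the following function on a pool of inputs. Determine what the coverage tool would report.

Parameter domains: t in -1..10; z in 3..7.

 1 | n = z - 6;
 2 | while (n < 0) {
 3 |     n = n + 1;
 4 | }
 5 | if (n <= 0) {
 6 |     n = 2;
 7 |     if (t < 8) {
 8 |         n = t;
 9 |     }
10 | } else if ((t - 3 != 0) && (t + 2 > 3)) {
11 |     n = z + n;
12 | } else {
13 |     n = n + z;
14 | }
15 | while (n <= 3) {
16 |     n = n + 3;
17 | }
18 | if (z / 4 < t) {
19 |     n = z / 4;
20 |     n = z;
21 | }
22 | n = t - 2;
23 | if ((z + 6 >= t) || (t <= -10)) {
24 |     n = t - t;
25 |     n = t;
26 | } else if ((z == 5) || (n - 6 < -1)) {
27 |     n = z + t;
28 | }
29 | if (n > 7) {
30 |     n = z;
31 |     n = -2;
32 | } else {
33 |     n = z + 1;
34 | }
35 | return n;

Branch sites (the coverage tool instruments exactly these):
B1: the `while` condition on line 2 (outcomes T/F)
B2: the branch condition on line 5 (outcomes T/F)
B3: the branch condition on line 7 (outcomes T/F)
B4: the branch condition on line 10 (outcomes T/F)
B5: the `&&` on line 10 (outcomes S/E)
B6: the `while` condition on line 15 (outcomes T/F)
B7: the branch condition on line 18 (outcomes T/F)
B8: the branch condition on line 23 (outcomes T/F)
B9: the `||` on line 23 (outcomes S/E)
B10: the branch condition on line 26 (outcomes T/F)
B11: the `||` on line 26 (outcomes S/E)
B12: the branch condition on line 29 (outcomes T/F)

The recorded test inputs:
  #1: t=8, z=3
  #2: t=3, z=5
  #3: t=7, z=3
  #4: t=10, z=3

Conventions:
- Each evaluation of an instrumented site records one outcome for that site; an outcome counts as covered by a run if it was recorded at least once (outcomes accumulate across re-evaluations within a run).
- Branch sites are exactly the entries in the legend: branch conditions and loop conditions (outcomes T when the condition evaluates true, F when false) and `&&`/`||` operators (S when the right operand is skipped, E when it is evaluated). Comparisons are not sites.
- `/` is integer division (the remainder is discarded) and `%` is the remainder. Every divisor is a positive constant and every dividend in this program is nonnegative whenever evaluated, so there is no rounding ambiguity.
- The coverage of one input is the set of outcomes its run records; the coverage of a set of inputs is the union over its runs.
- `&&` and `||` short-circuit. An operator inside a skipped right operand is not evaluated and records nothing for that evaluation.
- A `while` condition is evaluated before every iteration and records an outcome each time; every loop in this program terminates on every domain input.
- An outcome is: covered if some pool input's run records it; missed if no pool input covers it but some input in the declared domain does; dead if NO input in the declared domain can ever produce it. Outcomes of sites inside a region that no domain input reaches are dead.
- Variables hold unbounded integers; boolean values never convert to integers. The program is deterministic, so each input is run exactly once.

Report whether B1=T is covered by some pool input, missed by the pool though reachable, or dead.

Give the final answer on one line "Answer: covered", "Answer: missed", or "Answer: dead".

B1=T is recorded by pool input(s) 1, 2, 3, 4 -> covered

Answer: covered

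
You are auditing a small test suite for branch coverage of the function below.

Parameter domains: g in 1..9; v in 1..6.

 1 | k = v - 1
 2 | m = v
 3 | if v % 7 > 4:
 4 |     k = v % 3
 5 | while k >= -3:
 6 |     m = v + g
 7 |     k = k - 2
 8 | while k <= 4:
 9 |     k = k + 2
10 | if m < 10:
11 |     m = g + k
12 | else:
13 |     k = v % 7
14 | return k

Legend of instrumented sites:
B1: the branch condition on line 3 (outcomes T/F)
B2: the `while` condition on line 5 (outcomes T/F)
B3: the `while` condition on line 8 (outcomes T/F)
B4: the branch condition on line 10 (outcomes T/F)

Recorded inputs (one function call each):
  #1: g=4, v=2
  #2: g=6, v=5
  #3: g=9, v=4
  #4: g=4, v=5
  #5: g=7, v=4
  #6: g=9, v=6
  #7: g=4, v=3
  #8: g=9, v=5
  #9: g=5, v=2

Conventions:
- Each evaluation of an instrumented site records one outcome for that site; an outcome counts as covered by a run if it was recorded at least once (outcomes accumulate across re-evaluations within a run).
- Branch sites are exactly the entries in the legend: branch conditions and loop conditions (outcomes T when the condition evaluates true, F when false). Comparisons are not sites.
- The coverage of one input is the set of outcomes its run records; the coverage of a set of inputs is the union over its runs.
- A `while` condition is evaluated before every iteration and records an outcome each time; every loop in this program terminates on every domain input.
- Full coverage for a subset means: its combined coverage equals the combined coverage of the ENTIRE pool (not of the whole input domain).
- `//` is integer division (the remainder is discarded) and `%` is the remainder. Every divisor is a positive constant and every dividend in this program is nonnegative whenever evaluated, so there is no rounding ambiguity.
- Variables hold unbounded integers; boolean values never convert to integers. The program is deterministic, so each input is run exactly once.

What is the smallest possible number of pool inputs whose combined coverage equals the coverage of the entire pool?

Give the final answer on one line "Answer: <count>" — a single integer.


run #1 (g=4, v=2) runs B1->F, B2->T, B2->T, B2->T, B2->F, B3->T, B3->T, B3->T, B3->T, B3->T, B3->F, B4->T; records B1=F, B2=T, B2=F, B3=T, B3=F, B4=T
run #2 (g=6, v=5) runs B1->T, B2->T, B2->T, B2->T, B2->F, B3->T, B3->T, B3->T, B3->T, B3->T, B3->F, B4->F; records B1=T, B2=T, B2=F, B3=T, B3=F, B4=F
run #3 (g=9, v=4) runs B1->F, B2->T, B2->T, B2->T, B2->T, B2->F, B3->T, B3->T, B3->T, B3->T, B3->T, B3->F, B4->F; records B1=F, B2=T, B2=F, B3=T, B3=F, B4=F
run #4 (g=4, v=5) runs B1->T, B2->T, B2->T, B2->T, B2->F, B3->T, B3->T, B3->T, B3->T, B3->T, B3->F, B4->T; records B1=T, B2=T, B2=F, B3=T, B3=F, B4=T
run #5 (g=7, v=4) runs B1->F, B2->T, B2->T, B2->T, B2->T, B2->F, B3->T, B3->T, B3->T, B3->T, B3->T, B3->F, B4->F; records B1=F, B2=T, B2=F, B3=T, B3=F, B4=F
run #6 (g=9, v=6) runs B1->T, B2->T, B2->T, B2->F, B3->T, B3->T, B3->T, B3->T, B3->T, B3->F, B4->F; records B1=T, B2=T, B2=F, B3=T, B3=F, B4=F
run #7 (g=4, v=3) runs B1->F, B2->T, B2->T, B2->T, B2->F, B3->T, B3->T, B3->T, B3->T, B3->T, B3->F, B4->T; records B1=F, B2=T, B2=F, B3=T, B3=F, B4=T
run #8 (g=9, v=5) runs B1->T, B2->T, B2->T, B2->T, B2->F, B3->T, B3->T, B3->T, B3->T, B3->T, B3->F, B4->F; records B1=T, B2=T, B2=F, B3=T, B3=F, B4=F
run #9 (g=5, v=2) runs B1->F, B2->T, B2->T, B2->T, B2->F, B3->T, B3->T, B3->T, B3->T, B3->T, B3->F, B4->T; records B1=F, B2=T, B2=F, B3=T, B3=F, B4=T
pool-wide coverage (8 outcomes): B1=T, B1=F, B2=T, B2=F, B3=T, B3=F, B4=T, B4=F
every size-1 subset falls short of the 8 outcomes (best: 6/8)
inputs {1, 2} (size 2) cover everything; no size-2 subset with a lexicographically smaller index list covers all 8
Answer: 2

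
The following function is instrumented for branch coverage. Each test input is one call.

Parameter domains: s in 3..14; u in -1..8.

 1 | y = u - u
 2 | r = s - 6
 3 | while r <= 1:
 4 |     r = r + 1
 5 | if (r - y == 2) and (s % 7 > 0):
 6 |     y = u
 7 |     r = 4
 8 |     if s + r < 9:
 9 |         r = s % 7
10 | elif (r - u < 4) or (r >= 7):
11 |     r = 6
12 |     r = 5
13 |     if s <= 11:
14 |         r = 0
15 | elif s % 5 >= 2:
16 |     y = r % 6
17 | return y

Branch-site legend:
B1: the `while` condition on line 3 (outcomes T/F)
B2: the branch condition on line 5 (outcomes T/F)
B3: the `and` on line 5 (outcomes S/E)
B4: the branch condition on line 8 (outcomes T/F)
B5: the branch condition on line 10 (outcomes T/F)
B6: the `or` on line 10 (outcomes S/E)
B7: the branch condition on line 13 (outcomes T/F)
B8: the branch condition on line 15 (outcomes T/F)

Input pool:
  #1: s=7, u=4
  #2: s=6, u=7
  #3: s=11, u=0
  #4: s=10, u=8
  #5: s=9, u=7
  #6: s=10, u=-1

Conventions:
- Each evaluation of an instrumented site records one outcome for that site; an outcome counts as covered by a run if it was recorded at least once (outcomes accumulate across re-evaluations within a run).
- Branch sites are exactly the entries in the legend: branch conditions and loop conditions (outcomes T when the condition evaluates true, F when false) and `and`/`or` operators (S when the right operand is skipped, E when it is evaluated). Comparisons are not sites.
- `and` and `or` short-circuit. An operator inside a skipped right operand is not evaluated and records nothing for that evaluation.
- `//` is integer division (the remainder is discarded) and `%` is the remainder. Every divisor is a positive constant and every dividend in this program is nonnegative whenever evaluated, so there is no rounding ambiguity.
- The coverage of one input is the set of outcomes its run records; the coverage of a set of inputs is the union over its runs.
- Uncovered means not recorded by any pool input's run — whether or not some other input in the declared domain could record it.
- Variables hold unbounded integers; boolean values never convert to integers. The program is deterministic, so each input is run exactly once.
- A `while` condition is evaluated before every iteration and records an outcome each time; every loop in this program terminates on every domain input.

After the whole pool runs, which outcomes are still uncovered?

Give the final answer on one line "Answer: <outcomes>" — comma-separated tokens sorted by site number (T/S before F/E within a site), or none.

run #1 (s=7, u=4) runs B1->T, B1->F, B3->E, B2->F, B6->S, B5->T, B7->T; records B1=T, B1=F, B2=F, B3=E, B5=T, B6=S, B7=T
run #2 (s=6, u=7) runs B1->T, B1->T, B1->F, B3->E, B2->T, B4->F; records B1=T, B1=F, B2=T, B3=E, B4=F
run #3 (s=11, u=0) runs B1->F, B3->S, B2->F, B6->E, B5->F, B8->F; records B1=F, B2=F, B3=S, B5=F, B6=E, B8=F
run #4 (s=10, u=8) runs B1->F, B3->S, B2->F, B6->S, B5->T, B7->T; records B1=F, B2=F, B3=S, B5=T, B6=S, B7=T
run #5 (s=9, u=7) runs B1->F, B3->S, B2->F, B6->S, B5->T, B7->T; records B1=F, B2=F, B3=S, B5=T, B6=S, B7=T
run #6 (s=10, u=-1) runs B1->F, B3->S, B2->F, B6->E, B5->F, B8->F; records B1=F, B2=F, B3=S, B5=F, B6=E, B8=F
union over the pool: B1=T, B1=F, B2=T, B2=F, B3=S, B3=E, B4=F, B5=T, B5=F, B6=S, B6=E, B7=T, B8=F
uncovered (3 of 16): B4=T, B7=F, B8=T

Answer: B4=T, B7=F, B8=T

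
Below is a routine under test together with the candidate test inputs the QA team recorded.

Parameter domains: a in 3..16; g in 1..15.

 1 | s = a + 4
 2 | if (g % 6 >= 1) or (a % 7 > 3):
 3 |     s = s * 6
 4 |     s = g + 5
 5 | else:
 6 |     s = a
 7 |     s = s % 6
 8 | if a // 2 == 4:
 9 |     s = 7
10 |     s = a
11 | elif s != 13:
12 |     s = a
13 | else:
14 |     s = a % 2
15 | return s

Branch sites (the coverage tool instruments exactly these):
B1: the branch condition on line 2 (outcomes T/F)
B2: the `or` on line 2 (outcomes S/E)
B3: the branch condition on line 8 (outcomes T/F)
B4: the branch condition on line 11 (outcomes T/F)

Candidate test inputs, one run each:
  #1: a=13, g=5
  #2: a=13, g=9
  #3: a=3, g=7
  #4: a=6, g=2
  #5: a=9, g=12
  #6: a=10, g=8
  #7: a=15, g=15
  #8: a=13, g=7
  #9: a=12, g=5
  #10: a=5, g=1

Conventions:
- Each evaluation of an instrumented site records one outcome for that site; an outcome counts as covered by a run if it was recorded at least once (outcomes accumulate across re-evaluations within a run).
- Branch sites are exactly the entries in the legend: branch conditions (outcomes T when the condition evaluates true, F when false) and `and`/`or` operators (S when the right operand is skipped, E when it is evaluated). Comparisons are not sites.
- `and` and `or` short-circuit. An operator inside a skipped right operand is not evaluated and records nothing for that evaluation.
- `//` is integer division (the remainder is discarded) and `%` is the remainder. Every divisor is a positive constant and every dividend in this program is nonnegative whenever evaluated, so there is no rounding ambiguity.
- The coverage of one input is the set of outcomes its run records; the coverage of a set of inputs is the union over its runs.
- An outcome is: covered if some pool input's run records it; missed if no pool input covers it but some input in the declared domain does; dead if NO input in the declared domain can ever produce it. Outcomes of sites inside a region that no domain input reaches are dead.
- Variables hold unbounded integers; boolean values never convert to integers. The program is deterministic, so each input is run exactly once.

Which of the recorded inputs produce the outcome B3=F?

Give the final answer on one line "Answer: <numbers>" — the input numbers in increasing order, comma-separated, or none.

input #1 (a=13, g=5): covers B3=F
input #2 (a=13, g=9): covers B3=F
input #3 (a=3, g=7): covers B3=F
input #4 (a=6, g=2): covers B3=F
input #5 (a=9, g=12): misses B3=F
input #6 (a=10, g=8): covers B3=F
input #7 (a=15, g=15): covers B3=F
input #8 (a=13, g=7): covers B3=F
input #9 (a=12, g=5): covers B3=F
input #10 (a=5, g=1): covers B3=F

Answer: 1, 2, 3, 4, 6, 7, 8, 9, 10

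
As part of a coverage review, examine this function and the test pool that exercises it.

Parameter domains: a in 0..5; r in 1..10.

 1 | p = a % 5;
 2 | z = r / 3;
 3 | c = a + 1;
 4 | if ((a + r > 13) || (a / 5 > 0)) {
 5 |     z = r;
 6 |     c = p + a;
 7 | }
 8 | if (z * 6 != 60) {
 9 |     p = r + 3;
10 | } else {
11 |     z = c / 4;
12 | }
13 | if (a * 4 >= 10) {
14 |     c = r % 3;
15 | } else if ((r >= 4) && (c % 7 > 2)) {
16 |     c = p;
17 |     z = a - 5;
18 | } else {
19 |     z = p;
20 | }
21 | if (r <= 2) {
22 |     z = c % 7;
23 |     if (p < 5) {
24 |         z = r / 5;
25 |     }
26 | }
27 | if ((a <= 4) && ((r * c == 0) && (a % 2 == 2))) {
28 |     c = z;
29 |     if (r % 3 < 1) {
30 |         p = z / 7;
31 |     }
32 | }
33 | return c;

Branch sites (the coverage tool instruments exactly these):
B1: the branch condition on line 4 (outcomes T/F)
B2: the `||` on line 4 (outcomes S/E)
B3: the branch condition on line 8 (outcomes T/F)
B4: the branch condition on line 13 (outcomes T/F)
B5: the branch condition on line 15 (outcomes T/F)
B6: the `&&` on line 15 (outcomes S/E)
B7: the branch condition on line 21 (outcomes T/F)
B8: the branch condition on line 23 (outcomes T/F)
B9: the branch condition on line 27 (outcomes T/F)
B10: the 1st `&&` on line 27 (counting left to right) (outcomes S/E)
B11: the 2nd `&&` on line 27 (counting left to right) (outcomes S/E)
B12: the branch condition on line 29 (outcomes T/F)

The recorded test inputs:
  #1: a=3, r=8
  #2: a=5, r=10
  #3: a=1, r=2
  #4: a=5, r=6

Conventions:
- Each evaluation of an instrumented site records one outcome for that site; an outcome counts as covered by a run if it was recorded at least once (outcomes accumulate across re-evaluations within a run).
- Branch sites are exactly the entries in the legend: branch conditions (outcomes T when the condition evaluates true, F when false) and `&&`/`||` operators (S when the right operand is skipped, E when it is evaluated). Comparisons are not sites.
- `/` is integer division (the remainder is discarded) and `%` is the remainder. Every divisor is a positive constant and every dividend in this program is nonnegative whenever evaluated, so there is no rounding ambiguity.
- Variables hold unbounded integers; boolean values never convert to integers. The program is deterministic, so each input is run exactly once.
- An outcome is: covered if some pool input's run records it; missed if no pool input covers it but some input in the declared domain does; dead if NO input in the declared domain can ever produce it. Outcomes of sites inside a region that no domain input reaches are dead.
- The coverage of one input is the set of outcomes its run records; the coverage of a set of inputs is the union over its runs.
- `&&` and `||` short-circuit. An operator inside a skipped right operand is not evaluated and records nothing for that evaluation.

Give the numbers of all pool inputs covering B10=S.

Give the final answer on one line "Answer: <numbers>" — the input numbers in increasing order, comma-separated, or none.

input #1 (a=3, r=8): misses B10=S
input #2 (a=5, r=10): covers B10=S
input #3 (a=1, r=2): misses B10=S
input #4 (a=5, r=6): covers B10=S

Answer: 2, 4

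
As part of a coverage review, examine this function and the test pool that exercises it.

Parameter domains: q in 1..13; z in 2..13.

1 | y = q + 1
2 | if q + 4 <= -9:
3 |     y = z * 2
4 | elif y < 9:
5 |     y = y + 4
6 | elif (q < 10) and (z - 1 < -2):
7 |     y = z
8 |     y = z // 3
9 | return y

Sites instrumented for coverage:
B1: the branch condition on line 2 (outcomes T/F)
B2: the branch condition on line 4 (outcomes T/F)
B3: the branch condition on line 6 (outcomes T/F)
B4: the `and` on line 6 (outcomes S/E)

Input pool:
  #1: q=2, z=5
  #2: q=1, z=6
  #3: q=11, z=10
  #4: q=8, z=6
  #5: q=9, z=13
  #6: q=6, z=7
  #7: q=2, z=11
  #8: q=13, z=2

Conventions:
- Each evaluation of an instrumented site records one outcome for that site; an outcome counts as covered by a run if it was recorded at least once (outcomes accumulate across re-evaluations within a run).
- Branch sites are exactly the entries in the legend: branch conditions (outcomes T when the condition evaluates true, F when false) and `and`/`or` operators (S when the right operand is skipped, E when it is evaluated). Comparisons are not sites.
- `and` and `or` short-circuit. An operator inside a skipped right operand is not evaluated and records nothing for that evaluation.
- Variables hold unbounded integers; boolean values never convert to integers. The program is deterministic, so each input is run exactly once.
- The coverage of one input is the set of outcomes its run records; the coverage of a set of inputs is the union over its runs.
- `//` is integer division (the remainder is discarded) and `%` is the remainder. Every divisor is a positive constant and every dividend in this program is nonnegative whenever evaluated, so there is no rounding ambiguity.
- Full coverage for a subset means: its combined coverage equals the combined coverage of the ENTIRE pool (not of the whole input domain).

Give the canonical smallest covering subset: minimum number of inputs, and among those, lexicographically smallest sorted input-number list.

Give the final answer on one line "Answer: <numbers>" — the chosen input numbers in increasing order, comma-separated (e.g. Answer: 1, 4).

test 1 (q=2, z=5) hits B1=F, B2=T
test 2 (q=1, z=6) hits B1=F, B2=T
test 3 (q=11, z=10) hits B1=F, B2=F, B3=F, B4=S
test 4 (q=8, z=6) hits B1=F, B2=F, B3=F, B4=E
test 5 (q=9, z=13) hits B1=F, B2=F, B3=F, B4=E
test 6 (q=6, z=7) hits B1=F, B2=T
test 7 (q=2, z=11) hits B1=F, B2=T
test 8 (q=13, z=2) hits B1=F, B2=F, B3=F, B4=S
pool-wide coverage (6 outcomes): B1=F, B2=T, B2=F, B3=F, B4=S, B4=E
size 1 is not enough: best union over all size-1 subsets is 4/6
size 2 is not enough: best union over all size-2 subsets is 5/6
size 3: inputs {1, 3, 4} cover all 6 outcomes, and no lexicographically smaller subset of this size does

Answer: 1, 3, 4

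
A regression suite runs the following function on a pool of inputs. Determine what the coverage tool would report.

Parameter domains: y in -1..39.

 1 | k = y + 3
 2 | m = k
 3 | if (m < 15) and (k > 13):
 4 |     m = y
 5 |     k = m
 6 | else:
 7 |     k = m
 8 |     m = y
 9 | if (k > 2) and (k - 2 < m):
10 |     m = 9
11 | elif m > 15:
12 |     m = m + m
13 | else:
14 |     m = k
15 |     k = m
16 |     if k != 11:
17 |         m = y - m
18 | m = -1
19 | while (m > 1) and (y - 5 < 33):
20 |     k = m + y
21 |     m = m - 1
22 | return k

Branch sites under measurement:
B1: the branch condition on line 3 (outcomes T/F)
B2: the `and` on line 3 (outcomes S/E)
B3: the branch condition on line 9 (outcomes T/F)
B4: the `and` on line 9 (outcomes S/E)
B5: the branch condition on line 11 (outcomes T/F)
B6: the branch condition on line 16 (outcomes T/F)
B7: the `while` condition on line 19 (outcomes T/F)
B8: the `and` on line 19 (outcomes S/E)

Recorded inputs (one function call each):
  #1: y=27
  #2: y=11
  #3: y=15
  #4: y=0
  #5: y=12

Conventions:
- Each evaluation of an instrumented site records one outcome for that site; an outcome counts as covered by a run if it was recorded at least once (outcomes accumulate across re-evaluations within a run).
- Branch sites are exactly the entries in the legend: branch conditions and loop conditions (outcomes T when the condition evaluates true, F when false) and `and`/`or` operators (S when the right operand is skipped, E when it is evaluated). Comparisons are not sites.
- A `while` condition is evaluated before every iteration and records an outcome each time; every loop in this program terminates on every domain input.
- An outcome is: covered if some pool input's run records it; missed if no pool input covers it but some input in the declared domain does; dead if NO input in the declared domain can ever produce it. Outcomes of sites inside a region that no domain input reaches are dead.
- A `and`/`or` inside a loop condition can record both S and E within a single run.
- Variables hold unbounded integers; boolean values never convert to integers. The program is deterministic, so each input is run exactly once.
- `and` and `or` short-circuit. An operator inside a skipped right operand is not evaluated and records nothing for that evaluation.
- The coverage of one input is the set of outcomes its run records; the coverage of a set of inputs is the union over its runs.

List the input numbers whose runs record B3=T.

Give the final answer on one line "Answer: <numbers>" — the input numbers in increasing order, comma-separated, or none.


input #1 (y=27): does not produce B3=T
input #2 (y=11): produces B3=T
input #3 (y=15): does not produce B3=T
input #4 (y=0): does not produce B3=T
input #5 (y=12): does not produce B3=T
Answer: 2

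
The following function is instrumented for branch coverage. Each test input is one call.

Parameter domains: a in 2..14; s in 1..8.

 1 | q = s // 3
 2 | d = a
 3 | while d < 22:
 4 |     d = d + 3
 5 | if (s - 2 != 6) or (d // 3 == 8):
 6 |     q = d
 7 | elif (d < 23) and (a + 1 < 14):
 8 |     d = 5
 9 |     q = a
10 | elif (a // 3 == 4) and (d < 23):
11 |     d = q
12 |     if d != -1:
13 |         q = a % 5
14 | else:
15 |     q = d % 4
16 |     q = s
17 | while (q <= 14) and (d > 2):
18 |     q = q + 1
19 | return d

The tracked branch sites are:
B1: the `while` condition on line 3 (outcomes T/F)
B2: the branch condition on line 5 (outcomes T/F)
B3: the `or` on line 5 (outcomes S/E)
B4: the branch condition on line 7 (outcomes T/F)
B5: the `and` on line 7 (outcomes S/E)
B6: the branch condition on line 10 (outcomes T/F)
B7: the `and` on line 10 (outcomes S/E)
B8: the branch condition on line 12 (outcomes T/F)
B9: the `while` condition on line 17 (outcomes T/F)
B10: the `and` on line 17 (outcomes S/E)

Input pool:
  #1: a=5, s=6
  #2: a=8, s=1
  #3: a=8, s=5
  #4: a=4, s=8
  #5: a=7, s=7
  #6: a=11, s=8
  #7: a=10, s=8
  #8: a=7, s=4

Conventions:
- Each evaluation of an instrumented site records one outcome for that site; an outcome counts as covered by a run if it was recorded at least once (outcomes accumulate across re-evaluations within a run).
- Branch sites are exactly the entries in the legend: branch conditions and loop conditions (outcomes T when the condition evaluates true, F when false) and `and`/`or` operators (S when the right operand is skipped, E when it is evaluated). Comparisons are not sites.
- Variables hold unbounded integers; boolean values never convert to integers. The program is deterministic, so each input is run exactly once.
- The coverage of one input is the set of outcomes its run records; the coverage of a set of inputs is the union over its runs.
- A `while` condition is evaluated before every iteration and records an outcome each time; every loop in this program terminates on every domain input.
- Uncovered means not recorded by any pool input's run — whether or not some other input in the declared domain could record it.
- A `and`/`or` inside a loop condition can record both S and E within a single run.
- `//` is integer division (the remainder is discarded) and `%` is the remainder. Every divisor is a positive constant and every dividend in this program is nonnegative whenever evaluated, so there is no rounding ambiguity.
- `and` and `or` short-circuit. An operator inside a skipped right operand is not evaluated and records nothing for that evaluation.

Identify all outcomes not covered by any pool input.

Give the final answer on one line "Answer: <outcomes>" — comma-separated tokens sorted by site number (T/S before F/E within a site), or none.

run #1 (a=5, s=6) records B1=T, B1=F, B2=T, B3=S, B9=F, B10=S
run #2 (a=8, s=1) records B1=T, B1=F, B2=T, B3=S, B9=F, B10=S
run #3 (a=8, s=5) records B1=T, B1=F, B2=T, B3=S, B9=F, B10=S
run #4 (a=4, s=8) records B1=T, B1=F, B2=F, B3=E, B4=T, B5=E, B9=T, B9=F, B10=S, B10=E
run #5 (a=7, s=7) records B1=T, B1=F, B2=T, B3=S, B9=F, B10=S
run #6 (a=11, s=8) records B1=T, B1=F, B2=F, B3=E, B4=F, B5=S, B6=F, B7=S, B9=T, B9=F, B10=S, B10=E
run #7 (a=10, s=8) records B1=T, B1=F, B2=F, B3=E, B4=T, B5=E, B9=T, B9=F, B10=S, B10=E
run #8 (a=7, s=4) records B1=T, B1=F, B2=T, B3=S, B9=F, B10=S
union over the pool: B1=T, B1=F, B2=T, B2=F, B3=S, B3=E, B4=T, B4=F, B5=S, B5=E, B6=F, B7=S, B9=T, B9=F, B10=S, B10=E
uncovered (4 of 20): B6=T, B7=E, B8=T, B8=F

Answer: B6=T, B7=E, B8=T, B8=F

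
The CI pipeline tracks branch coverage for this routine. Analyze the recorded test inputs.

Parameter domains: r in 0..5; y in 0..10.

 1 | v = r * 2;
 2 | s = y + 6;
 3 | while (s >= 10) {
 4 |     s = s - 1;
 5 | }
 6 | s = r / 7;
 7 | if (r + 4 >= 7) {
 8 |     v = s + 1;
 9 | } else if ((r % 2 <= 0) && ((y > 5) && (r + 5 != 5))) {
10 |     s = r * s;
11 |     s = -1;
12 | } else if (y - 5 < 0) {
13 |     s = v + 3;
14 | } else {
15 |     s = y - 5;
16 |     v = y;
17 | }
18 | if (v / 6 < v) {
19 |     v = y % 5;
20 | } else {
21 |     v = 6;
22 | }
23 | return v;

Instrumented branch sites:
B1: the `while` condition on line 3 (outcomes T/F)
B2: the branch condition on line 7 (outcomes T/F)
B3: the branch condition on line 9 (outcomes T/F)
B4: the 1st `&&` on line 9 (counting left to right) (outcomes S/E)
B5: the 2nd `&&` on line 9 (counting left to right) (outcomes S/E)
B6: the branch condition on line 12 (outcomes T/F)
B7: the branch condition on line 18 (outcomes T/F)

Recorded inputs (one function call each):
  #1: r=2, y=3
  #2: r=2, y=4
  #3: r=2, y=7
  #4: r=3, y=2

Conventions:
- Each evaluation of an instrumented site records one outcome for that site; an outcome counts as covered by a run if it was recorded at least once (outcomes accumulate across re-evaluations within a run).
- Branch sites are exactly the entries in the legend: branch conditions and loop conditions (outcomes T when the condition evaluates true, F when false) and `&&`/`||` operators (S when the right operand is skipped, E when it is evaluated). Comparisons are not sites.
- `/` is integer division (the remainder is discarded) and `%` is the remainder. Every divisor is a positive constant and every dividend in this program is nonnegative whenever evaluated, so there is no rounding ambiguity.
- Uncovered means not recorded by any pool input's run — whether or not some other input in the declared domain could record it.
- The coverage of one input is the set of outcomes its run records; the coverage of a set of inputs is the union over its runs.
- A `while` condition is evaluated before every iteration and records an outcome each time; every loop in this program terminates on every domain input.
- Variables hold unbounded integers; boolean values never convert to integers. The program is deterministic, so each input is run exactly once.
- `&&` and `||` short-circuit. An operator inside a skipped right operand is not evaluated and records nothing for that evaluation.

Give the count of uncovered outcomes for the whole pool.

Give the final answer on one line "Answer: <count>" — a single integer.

input #1 (r=2, y=3): covers B1=F, B2=F, B3=F, B4=E, B5=S, B6=T, B7=T
input #2 (r=2, y=4): covers B1=T, B1=F, B2=F, B3=F, B4=E, B5=S, B6=T, B7=T
input #3 (r=2, y=7): covers B1=T, B1=F, B2=F, B3=T, B4=E, B5=E, B7=T
input #4 (r=3, y=2): covers B1=F, B2=T, B7=T
union over the pool: B1=T, B1=F, B2=T, B2=F, B3=T, B3=F, B4=E, B5=S, B5=E, B6=T, B7=T
uncovered (3 of 14): B4=S, B6=F, B7=F

Answer: 3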